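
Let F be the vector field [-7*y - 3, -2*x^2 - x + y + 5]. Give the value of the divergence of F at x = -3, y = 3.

∂F₁/∂x = 0
∂F₂/∂y = 1
∇·F = 1
At (-3, 3): 1.

1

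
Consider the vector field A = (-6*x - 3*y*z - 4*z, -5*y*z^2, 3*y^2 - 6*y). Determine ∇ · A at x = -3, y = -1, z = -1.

∂A₁/∂x = -6
∂A₂/∂y = -5*z^2
∂A₃/∂z = 0
∇·A = -5*z^2 - 6
At (-3, -1, -1): -11.

-11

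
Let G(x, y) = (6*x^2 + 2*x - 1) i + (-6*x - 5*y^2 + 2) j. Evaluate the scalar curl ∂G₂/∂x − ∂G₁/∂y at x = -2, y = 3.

∂G₂/∂x = -6
∂G₁/∂y = 0
Scalar curl = -6
At (-2, 3): -6.

-6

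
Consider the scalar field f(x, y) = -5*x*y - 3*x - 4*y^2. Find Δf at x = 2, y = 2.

-8

∂²f/∂x² = 0
∂²f/∂y² = -8
∇²f = -8
At (2, 2): -8.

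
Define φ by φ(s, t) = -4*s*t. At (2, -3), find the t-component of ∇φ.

-8

(∇φ)_2 = ∂φ/∂t = -4*s
At (2, -3): -8.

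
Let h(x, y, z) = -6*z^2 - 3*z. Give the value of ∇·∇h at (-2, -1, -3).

∂²h/∂x² = 0
∂²h/∂y² = 0
∂²h/∂z² = -12
∇²h = -12
At (-2, -1, -3): -12.

-12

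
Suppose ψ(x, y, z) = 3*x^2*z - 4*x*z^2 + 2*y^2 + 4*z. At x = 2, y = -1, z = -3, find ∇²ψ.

-30

∂²ψ/∂x² = 6*z
∂²ψ/∂y² = 4
∂²ψ/∂z² = -8*x
∇²ψ = -8*x + 6*z + 4
At (2, -1, -3): -30.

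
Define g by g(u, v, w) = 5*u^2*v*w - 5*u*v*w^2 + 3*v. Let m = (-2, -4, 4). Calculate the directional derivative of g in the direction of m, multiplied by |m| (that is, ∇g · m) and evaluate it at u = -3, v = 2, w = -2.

∂g/∂u = 10*u*v*w - 5*v*w^2
∂g/∂v = 5*u^2*w - 5*u*w^2 + 3
∂g/∂w = 5*u^2*v - 10*u*v*w
∇g at (-3, 2, -2) = (80, -27, -30)
∇g · m = (80)(-2) + (-27)(-4) + (-30)(4) = -172

-172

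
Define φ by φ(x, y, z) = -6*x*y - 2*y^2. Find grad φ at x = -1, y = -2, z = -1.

∂φ/∂x = -6*y
∂φ/∂y = -6*x - 4*y
∂φ/∂z = 0
∇φ = (-6*y, -6*x - 4*y, 0)
At (-1, -2, -1): (12, 14, 0).

(12, 14, 0)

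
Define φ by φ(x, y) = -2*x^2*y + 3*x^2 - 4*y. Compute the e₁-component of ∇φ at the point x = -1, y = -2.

-14

(∇φ)_1 = ∂φ/∂x = -4*x*y + 6*x
At (-1, -2): -14.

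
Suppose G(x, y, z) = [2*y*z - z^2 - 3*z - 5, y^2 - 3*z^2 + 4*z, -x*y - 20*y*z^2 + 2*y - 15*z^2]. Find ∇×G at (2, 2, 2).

(-72, -1, -4)

(∇×G)₁ = ∂G₃/∂y − ∂G₂/∂z = -x - 20*z^2 + 6*z - 2
(∇×G)₂ = ∂G₁/∂z − ∂G₃/∂x = 3*y - 2*z - 3
(∇×G)₃ = ∂G₂/∂x − ∂G₁/∂y = -2*z
∇×G = (-x - 20*z^2 + 6*z - 2, 3*y - 2*z - 3, -2*z)
At (2, 2, 2): (-72, -1, -4).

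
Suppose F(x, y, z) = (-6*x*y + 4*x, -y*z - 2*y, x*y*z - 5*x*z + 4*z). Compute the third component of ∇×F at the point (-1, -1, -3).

(∇×F)_3 = ∂F₂/∂x − ∂F₁/∂y
= 0 − (-6*x)
= 6*x
At (-1, -1, -3): -6.

-6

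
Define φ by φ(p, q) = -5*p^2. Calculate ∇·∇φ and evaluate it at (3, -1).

∂²φ/∂p² = -10
∂²φ/∂q² = 0
∇²φ = -10
At (3, -1): -10.

-10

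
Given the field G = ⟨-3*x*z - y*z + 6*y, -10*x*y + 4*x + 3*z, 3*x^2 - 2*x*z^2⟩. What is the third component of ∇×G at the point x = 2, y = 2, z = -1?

-23

(∇×G)_3 = ∂G₂/∂x − ∂G₁/∂y
= -10*y + 4 − (-z + 6)
= -10*y + z - 2
At (2, 2, -1): -23.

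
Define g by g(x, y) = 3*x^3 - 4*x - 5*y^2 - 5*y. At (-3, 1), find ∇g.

∂g/∂x = 9*x^2 - 4
∂g/∂y = -10*y - 5
∇g = (9*x^2 - 4, -10*y - 5)
At (-3, 1): (77, -15).

(77, -15)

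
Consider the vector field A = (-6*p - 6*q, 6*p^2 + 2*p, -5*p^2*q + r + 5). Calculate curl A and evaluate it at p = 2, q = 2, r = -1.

(-20, 40, 32)

(∇×A)₁ = ∂A₃/∂q − ∂A₂/∂r = -5*p^2
(∇×A)₂ = ∂A₁/∂r − ∂A₃/∂p = 10*p*q
(∇×A)₃ = ∂A₂/∂p − ∂A₁/∂q = 12*p + 8
∇×A = (-5*p^2, 10*p*q, 12*p + 8)
At (2, 2, -1): (-20, 40, 32).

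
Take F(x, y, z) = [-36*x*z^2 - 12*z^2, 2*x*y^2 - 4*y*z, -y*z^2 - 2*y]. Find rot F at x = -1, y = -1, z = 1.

(-7, 48, 2)

(∇×F)₁ = ∂F₃/∂y − ∂F₂/∂z = 4*y - z^2 - 2
(∇×F)₂ = ∂F₁/∂z − ∂F₃/∂x = -72*x*z - 24*z
(∇×F)₃ = ∂F₂/∂x − ∂F₁/∂y = 2*y^2
∇×F = (4*y - z^2 - 2, -72*x*z - 24*z, 2*y^2)
At (-1, -1, 1): (-7, 48, 2).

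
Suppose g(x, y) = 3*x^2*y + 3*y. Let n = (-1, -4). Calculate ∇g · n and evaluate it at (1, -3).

∂g/∂x = 6*x*y
∂g/∂y = 3*x^2 + 3
∇g at (1, -3) = (-18, 6)
∇g · n = (-18)(-1) + (6)(-4) = -6

-6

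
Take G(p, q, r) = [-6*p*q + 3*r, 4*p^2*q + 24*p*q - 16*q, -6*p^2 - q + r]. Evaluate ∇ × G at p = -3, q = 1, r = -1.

(-1, -33, -18)

(∇×G)₁ = ∂G₃/∂q − ∂G₂/∂r = -1
(∇×G)₂ = ∂G₁/∂r − ∂G₃/∂p = 12*p + 3
(∇×G)₃ = ∂G₂/∂p − ∂G₁/∂q = 8*p*q + 6*p + 24*q
∇×G = (-1, 12*p + 3, 8*p*q + 6*p + 24*q)
At (-3, 1, -1): (-1, -33, -18).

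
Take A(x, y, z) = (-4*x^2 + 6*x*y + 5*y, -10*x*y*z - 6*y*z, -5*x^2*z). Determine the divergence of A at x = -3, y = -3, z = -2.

-87

∂A₁/∂x = -8*x + 6*y
∂A₂/∂y = -10*x*z - 6*z
∂A₃/∂z = -5*x^2
∇·A = -5*x^2 - 10*x*z - 8*x + 6*y - 6*z
At (-3, -3, -2): -87.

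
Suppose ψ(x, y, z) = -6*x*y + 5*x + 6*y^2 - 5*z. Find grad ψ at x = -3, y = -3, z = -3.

∂ψ/∂x = -6*y + 5
∂ψ/∂y = -6*x + 12*y
∂ψ/∂z = -5
∇ψ = (-6*y + 5, -6*x + 12*y, -5)
At (-3, -3, -3): (23, -18, -5).

(23, -18, -5)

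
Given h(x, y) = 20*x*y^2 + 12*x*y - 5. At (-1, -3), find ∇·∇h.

-40

∂²h/∂x² = 0
∂²h/∂y² = 40*x
∇²h = 40*x
At (-1, -3): -40.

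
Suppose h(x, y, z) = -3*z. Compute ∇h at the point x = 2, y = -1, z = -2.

(0, 0, -3)

∂h/∂x = 0
∂h/∂y = 0
∂h/∂z = -3
∇h = (0, 0, -3)
At (2, -1, -2): (0, 0, -3).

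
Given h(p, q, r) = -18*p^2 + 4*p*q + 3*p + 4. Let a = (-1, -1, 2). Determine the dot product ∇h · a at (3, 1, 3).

∂h/∂p = -36*p + 4*q + 3
∂h/∂q = 4*p
∂h/∂r = 0
∇h at (3, 1, 3) = (-101, 12, 0)
∇h · a = (-101)(-1) + (12)(-1) + (0)(2) = 89

89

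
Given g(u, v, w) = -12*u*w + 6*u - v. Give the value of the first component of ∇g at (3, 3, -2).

30

(∇g)_1 = ∂g/∂u = -12*w + 6
At (3, 3, -2): 30.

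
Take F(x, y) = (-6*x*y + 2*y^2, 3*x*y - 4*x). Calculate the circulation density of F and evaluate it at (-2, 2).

∂F₂/∂x = 3*y - 4
∂F₁/∂y = -6*x + 4*y
Scalar curl = 6*x - y - 4
At (-2, 2): -18.

-18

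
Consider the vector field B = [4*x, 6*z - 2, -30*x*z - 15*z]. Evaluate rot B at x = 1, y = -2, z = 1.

(∇×B)₁ = ∂B₃/∂y − ∂B₂/∂z = -6
(∇×B)₂ = ∂B₁/∂z − ∂B₃/∂x = 30*z
(∇×B)₃ = ∂B₂/∂x − ∂B₁/∂y = 0
∇×B = (-6, 30*z, 0)
At (1, -2, 1): (-6, 30, 0).

(-6, 30, 0)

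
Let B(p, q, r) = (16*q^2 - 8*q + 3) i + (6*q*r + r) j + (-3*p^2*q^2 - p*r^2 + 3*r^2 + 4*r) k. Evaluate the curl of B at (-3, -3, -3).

(179, -153, 104)

(∇×B)₁ = ∂B₃/∂q − ∂B₂/∂r = -6*p^2*q - 6*q - 1
(∇×B)₂ = ∂B₁/∂r − ∂B₃/∂p = 6*p*q^2 + r^2
(∇×B)₃ = ∂B₂/∂p − ∂B₁/∂q = -32*q + 8
∇×B = (-6*p^2*q - 6*q - 1, 6*p*q^2 + r^2, -32*q + 8)
At (-3, -3, -3): (179, -153, 104).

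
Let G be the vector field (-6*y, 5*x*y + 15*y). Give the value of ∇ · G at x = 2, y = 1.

∂G₁/∂x = 0
∂G₂/∂y = 5*x + 15
∇·G = 5*x + 15
At (2, 1): 25.

25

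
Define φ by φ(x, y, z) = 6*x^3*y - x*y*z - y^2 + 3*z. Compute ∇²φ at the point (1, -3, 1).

∂²φ/∂x² = 36*x*y
∂²φ/∂y² = -2
∂²φ/∂z² = 0
∇²φ = 36*x*y - 2
At (1, -3, 1): -110.

-110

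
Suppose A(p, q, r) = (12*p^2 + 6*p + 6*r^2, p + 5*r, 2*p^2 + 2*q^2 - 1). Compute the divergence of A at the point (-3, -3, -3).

∂A₁/∂p = 24*p + 6
∂A₂/∂q = 0
∂A₃/∂r = 0
∇·A = 24*p + 6
At (-3, -3, -3): -66.

-66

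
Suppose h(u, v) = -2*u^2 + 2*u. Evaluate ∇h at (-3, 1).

∂h/∂u = -4*u + 2
∂h/∂v = 0
∇h = (-4*u + 2, 0)
At (-3, 1): (14, 0).

(14, 0)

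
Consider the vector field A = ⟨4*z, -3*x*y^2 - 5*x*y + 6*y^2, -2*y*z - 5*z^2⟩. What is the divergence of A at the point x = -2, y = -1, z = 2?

-32

∂A₁/∂x = 0
∂A₂/∂y = -6*x*y - 5*x + 12*y
∂A₃/∂z = -2*y - 10*z
∇·A = -6*x*y - 5*x + 10*y - 10*z
At (-2, -1, 2): -32.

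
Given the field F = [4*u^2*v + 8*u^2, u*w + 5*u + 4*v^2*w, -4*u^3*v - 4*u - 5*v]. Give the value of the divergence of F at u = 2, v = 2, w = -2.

∂F₁/∂u = 8*u*v + 16*u
∂F₂/∂v = 8*v*w
∂F₃/∂w = 0
∇·F = 8*u*v + 16*u + 8*v*w
At (2, 2, -2): 32.

32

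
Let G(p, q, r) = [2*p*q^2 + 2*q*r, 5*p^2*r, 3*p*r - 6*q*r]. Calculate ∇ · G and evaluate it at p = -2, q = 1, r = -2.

-10

∂G₁/∂p = 2*q^2
∂G₂/∂q = 0
∂G₃/∂r = 3*p - 6*q
∇·G = 3*p + 2*q^2 - 6*q
At (-2, 1, -2): -10.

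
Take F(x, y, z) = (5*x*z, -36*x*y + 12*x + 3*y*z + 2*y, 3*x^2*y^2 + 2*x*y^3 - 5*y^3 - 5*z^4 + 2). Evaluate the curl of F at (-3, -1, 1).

(∇×F)₁ = ∂F₃/∂y − ∂F₂/∂z = 6*x^2*y + 6*x*y^2 - 15*y^2 - 3*y
(∇×F)₂ = ∂F₁/∂z − ∂F₃/∂x = -6*x*y^2 + 5*x - 2*y^3
(∇×F)₃ = ∂F₂/∂x − ∂F₁/∂y = -36*y + 12
∇×F = (6*x^2*y + 6*x*y^2 - 15*y^2 - 3*y, -6*x*y^2 + 5*x - 2*y^3, -36*y + 12)
At (-3, -1, 1): (-84, 5, 48).

(-84, 5, 48)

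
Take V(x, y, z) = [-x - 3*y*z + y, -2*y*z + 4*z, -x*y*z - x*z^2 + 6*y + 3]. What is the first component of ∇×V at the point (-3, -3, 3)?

5

(∇×V)_1 = ∂V₃/∂y − ∂V₂/∂z
= -x*z + 6 − (-2*y + 4)
= -x*z + 2*y + 2
At (-3, -3, 3): 5.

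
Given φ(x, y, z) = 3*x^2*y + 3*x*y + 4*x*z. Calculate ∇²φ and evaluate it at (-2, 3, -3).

18

∂²φ/∂x² = 6*y
∂²φ/∂y² = 0
∂²φ/∂z² = 0
∇²φ = 6*y
At (-2, 3, -3): 18.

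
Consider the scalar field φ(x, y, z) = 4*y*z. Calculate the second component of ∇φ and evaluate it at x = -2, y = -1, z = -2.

-8

(∇φ)_2 = ∂φ/∂y = 4*z
At (-2, -1, -2): -8.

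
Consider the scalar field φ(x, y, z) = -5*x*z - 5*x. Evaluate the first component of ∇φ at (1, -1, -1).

(∇φ)_1 = ∂φ/∂x = -5*z - 5
At (1, -1, -1): 0.

0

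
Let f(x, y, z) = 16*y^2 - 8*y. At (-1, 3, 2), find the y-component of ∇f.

88

(∇f)_2 = ∂f/∂y = 32*y - 8
At (-1, 3, 2): 88.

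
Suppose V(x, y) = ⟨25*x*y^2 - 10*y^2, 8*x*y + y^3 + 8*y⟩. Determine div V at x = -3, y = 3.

∂V₁/∂x = 25*y^2
∂V₂/∂y = 8*x + 3*y^2 + 8
∇·V = 8*x + 28*y^2 + 8
At (-3, 3): 236.

236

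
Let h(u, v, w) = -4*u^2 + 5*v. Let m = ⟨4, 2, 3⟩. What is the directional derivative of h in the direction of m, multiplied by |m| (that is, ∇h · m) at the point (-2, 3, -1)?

74

∂h/∂u = -8*u
∂h/∂v = 5
∂h/∂w = 0
∇h at (-2, 3, -1) = (16, 5, 0)
∇h · m = (16)(4) + (5)(2) + (0)(3) = 74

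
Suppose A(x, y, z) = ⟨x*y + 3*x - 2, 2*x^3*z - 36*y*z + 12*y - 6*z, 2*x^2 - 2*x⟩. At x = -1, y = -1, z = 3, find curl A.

(-28, 6, 19)

(∇×A)₁ = ∂A₃/∂y − ∂A₂/∂z = -2*x^3 + 36*y + 6
(∇×A)₂ = ∂A₁/∂z − ∂A₃/∂x = -4*x + 2
(∇×A)₃ = ∂A₂/∂x − ∂A₁/∂y = 6*x^2*z - x
∇×A = (-2*x^3 + 36*y + 6, -4*x + 2, 6*x^2*z - x)
At (-1, -1, 3): (-28, 6, 19).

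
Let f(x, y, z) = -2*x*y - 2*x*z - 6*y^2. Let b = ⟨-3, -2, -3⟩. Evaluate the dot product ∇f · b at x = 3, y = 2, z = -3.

72

∂f/∂x = -2*y - 2*z
∂f/∂y = -2*x - 12*y
∂f/∂z = -2*x
∇f at (3, 2, -3) = (2, -30, -6)
∇f · b = (2)(-3) + (-30)(-2) + (-6)(-3) = 72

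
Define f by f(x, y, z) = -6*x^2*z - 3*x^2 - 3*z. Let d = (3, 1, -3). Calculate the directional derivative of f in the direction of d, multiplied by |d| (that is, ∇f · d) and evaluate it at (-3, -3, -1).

117

∂f/∂x = -12*x*z - 6*x
∂f/∂y = 0
∂f/∂z = -6*x^2 - 3
∇f at (-3, -3, -1) = (-18, 0, -57)
∇f · d = (-18)(3) + (0)(1) + (-57)(-3) = 117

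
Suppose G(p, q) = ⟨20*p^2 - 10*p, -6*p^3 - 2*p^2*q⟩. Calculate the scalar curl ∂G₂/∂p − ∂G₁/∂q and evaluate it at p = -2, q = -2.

∂G₂/∂p = -18*p^2 - 4*p*q
∂G₁/∂q = 0
Scalar curl = -18*p^2 - 4*p*q
At (-2, -2): -88.

-88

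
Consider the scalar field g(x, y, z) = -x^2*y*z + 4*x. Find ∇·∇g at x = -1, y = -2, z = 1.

∂²g/∂x² = -2*y*z
∂²g/∂y² = 0
∂²g/∂z² = 0
∇²g = -2*y*z
At (-1, -2, 1): 4.

4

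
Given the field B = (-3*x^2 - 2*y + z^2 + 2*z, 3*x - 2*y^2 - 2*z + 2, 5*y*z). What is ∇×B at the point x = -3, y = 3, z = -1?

(∇×B)₁ = ∂B₃/∂y − ∂B₂/∂z = 5*z + 2
(∇×B)₂ = ∂B₁/∂z − ∂B₃/∂x = 2*z + 2
(∇×B)₃ = ∂B₂/∂x − ∂B₁/∂y = 5
∇×B = (5*z + 2, 2*z + 2, 5)
At (-3, 3, -1): (-3, 0, 5).

(-3, 0, 5)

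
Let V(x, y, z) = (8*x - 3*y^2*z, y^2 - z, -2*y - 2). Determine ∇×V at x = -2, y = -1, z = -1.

(-1, -3, 6)

(∇×V)₁ = ∂V₃/∂y − ∂V₂/∂z = -1
(∇×V)₂ = ∂V₁/∂z − ∂V₃/∂x = -3*y^2
(∇×V)₃ = ∂V₂/∂x − ∂V₁/∂y = 6*y*z
∇×V = (-1, -3*y^2, 6*y*z)
At (-2, -1, -1): (-1, -3, 6).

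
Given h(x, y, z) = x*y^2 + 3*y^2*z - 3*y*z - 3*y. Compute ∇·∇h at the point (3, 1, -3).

-12

∂²h/∂x² = 0
∂²h/∂y² = 2*(x + 3*z)
∂²h/∂z² = 0
∇²h = 2*x + 6*z
At (3, 1, -3): -12.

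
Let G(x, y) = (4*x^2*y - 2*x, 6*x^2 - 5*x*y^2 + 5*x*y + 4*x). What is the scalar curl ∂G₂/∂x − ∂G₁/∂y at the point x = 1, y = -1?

2

∂G₂/∂x = 12*x - 5*y^2 + 5*y + 4
∂G₁/∂y = 4*x^2
Scalar curl = -4*x^2 + 12*x - 5*y^2 + 5*y + 4
At (1, -1): 2.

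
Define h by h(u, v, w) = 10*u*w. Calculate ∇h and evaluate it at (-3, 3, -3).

(-30, 0, -30)

∂h/∂u = 10*w
∂h/∂v = 0
∂h/∂w = 10*u
∇h = (10*w, 0, 10*u)
At (-3, 3, -3): (-30, 0, -30).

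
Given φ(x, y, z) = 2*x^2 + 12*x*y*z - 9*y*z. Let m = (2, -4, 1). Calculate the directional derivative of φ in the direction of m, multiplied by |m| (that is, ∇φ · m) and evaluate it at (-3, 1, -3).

∂φ/∂x = 4*x + 12*y*z
∂φ/∂y = 12*x*z - 9*z
∂φ/∂z = 12*x*y - 9*y
∇φ at (-3, 1, -3) = (-48, 135, -45)
∇φ · m = (-48)(2) + (135)(-4) + (-45)(1) = -681

-681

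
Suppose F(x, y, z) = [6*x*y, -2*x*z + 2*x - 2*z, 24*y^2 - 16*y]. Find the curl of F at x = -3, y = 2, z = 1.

(76, 0, 18)

(∇×F)₁ = ∂F₃/∂y − ∂F₂/∂z = 2*x + 48*y - 14
(∇×F)₂ = ∂F₁/∂z − ∂F₃/∂x = 0
(∇×F)₃ = ∂F₂/∂x − ∂F₁/∂y = -6*x - 2*z + 2
∇×F = (2*x + 48*y - 14, 0, -6*x - 2*z + 2)
At (-3, 2, 1): (76, 0, 18).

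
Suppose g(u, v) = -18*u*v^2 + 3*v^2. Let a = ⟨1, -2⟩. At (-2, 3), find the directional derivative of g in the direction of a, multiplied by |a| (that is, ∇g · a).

-630

∂g/∂u = -18*v^2
∂g/∂v = -36*u*v + 6*v
∇g at (-2, 3) = (-162, 234)
∇g · a = (-162)(1) + (234)(-2) = -630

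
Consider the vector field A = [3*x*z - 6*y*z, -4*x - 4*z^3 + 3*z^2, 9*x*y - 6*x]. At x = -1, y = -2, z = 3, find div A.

∂A₁/∂x = 3*z
∂A₂/∂y = 0
∂A₃/∂z = 0
∇·A = 3*z
At (-1, -2, 3): 9.

9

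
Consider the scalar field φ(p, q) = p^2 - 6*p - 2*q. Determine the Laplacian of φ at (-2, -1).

∂²φ/∂p² = 2
∂²φ/∂q² = 0
∇²φ = 2
At (-2, -1): 2.

2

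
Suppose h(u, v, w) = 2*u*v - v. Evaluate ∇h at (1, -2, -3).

(-4, 1, 0)

∂h/∂u = 2*v
∂h/∂v = 2*u - 1
∂h/∂w = 0
∇h = (2*v, 2*u - 1, 0)
At (1, -2, -3): (-4, 1, 0).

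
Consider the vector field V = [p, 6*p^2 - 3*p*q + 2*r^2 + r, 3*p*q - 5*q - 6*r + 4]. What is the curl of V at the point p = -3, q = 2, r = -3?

(∇×V)₁ = ∂V₃/∂q − ∂V₂/∂r = 3*p - 4*r - 6
(∇×V)₂ = ∂V₁/∂r − ∂V₃/∂p = -3*q
(∇×V)₃ = ∂V₂/∂p − ∂V₁/∂q = 12*p - 3*q
∇×V = (3*p - 4*r - 6, -3*q, 12*p - 3*q)
At (-3, 2, -3): (-3, -6, -42).

(-3, -6, -42)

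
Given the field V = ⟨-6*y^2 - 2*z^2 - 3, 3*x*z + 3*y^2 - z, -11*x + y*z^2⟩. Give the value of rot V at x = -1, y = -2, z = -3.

(∇×V)₁ = ∂V₃/∂y − ∂V₂/∂z = -3*x + z^2 + 1
(∇×V)₂ = ∂V₁/∂z − ∂V₃/∂x = -4*z + 11
(∇×V)₃ = ∂V₂/∂x − ∂V₁/∂y = 12*y + 3*z
∇×V = (-3*x + z^2 + 1, -4*z + 11, 12*y + 3*z)
At (-1, -2, -3): (13, 23, -33).

(13, 23, -33)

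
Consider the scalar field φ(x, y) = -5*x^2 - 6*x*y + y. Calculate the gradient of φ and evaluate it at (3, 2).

(-42, -17)

∂φ/∂x = -10*x - 6*y
∂φ/∂y = -6*x + 1
∇φ = (-10*x - 6*y, -6*x + 1)
At (3, 2): (-42, -17).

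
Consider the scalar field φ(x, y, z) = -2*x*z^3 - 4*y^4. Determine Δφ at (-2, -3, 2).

-384

∂²φ/∂x² = 0
∂²φ/∂y² = -48*y^2
∂²φ/∂z² = -12*x*z
∇²φ = -12*x*z - 48*y^2
At (-2, -3, 2): -384.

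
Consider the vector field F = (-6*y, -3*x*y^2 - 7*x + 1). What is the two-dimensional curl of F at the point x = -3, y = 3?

∂F₂/∂x = -3*y^2 - 7
∂F₁/∂y = -6
Scalar curl = -3*y^2 - 1
At (-3, 3): -28.

-28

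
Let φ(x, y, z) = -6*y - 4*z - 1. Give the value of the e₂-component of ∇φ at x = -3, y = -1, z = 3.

-6

(∇φ)_2 = ∂φ/∂y = -6
At (-3, -1, 3): -6.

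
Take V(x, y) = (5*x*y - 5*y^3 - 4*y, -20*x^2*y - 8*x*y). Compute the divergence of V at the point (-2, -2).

-74

∂V₁/∂x = 5*y
∂V₂/∂y = -20*x^2 - 8*x
∇·V = -20*x^2 - 8*x + 5*y
At (-2, -2): -74.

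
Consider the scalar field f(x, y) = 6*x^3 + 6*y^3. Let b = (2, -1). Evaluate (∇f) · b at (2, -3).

∂f/∂x = 18*x^2
∂f/∂y = 18*y^2
∇f at (2, -3) = (72, 162)
∇f · b = (72)(2) + (162)(-1) = -18

-18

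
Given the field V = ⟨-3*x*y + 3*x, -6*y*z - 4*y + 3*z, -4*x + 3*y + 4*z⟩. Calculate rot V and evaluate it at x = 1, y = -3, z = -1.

(∇×V)₁ = ∂V₃/∂y − ∂V₂/∂z = 6*y
(∇×V)₂ = ∂V₁/∂z − ∂V₃/∂x = 4
(∇×V)₃ = ∂V₂/∂x − ∂V₁/∂y = 3*x
∇×V = (6*y, 4, 3*x)
At (1, -3, -1): (-18, 4, 3).

(-18, 4, 3)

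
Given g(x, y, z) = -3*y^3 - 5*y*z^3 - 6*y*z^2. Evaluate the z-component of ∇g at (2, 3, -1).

(∇g)_3 = ∂g/∂z = -15*y*z^2 - 12*y*z
At (2, 3, -1): -9.

-9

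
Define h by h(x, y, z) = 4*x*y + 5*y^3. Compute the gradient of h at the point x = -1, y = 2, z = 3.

∂h/∂x = 4*y
∂h/∂y = 4*x + 15*y^2
∂h/∂z = 0
∇h = (4*y, 4*x + 15*y^2, 0)
At (-1, 2, 3): (8, 56, 0).

(8, 56, 0)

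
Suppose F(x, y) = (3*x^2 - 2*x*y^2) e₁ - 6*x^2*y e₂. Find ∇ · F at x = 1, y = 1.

∂F₁/∂x = 6*x - 2*y^2
∂F₂/∂y = -6*x^2
∇·F = -6*x^2 + 6*x - 2*y^2
At (1, 1): -2.

-2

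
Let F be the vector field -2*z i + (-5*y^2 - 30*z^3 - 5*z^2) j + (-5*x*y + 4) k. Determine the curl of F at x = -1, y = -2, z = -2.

(345, -12, 0)

(∇×F)₁ = ∂F₃/∂y − ∂F₂/∂z = -5*x + 90*z^2 + 10*z
(∇×F)₂ = ∂F₁/∂z − ∂F₃/∂x = 5*y - 2
(∇×F)₃ = ∂F₂/∂x − ∂F₁/∂y = 0
∇×F = (-5*x + 90*z^2 + 10*z, 5*y - 2, 0)
At (-1, -2, -2): (345, -12, 0).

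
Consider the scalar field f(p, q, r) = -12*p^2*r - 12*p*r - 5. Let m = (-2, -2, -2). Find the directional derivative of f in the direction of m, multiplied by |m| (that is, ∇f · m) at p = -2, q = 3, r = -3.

264

∂f/∂p = -24*p*r - 12*r
∂f/∂q = 0
∂f/∂r = -12*p^2 - 12*p
∇f at (-2, 3, -3) = (-108, 0, -24)
∇f · m = (-108)(-2) + (0)(-2) + (-24)(-2) = 264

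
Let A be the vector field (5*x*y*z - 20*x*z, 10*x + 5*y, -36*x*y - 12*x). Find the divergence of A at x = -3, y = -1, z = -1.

30

∂A₁/∂x = 5*y*z - 20*z
∂A₂/∂y = 5
∂A₃/∂z = 0
∇·A = 5*y*z - 20*z + 5
At (-3, -1, -1): 30.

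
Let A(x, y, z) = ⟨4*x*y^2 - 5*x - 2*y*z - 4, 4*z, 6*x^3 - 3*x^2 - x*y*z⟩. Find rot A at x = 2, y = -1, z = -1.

(∇×A)₁ = ∂A₃/∂y − ∂A₂/∂z = -x*z - 4
(∇×A)₂ = ∂A₁/∂z − ∂A₃/∂x = -18*x^2 + 6*x + y*z - 2*y
(∇×A)₃ = ∂A₂/∂x − ∂A₁/∂y = -8*x*y + 2*z
∇×A = (-x*z - 4, -18*x^2 + 6*x + y*z - 2*y, -8*x*y + 2*z)
At (2, -1, -1): (-2, -57, 14).

(-2, -57, 14)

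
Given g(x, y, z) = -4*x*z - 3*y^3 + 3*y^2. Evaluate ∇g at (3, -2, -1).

∂g/∂x = -4*z
∂g/∂y = -9*y^2 + 6*y
∂g/∂z = -4*x
∇g = (-4*z, -9*y^2 + 6*y, -4*x)
At (3, -2, -1): (4, -48, -12).

(4, -48, -12)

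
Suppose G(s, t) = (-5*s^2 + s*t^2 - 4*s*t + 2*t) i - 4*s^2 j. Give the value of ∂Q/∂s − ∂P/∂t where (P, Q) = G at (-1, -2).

-2

∂G₂/∂s = -8*s
∂G₁/∂t = 2*s*t - 4*s + 2
Scalar curl = -2*s*t - 4*s - 2
At (-1, -2): -2.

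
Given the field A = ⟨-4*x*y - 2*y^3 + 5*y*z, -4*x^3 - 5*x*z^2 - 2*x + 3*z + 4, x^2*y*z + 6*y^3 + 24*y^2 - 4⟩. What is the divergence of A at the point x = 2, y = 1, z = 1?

0

∂A₁/∂x = -4*y
∂A₂/∂y = 0
∂A₃/∂z = x^2*y
∇·A = x^2*y - 4*y
At (2, 1, 1): 0.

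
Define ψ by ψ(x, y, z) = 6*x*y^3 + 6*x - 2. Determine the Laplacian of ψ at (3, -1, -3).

∂²ψ/∂x² = 0
∂²ψ/∂y² = 36*x*y
∂²ψ/∂z² = 0
∇²ψ = 36*x*y
At (3, -1, -3): -108.

-108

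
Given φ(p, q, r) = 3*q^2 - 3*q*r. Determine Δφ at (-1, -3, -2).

∂²φ/∂p² = 0
∂²φ/∂q² = 6
∂²φ/∂r² = 0
∇²φ = 6
At (-1, -3, -2): 6.

6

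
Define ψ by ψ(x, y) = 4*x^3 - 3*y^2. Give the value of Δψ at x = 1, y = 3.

∂²ψ/∂x² = 24*x
∂²ψ/∂y² = -6
∇²ψ = 24*x - 6
At (1, 3): 18.

18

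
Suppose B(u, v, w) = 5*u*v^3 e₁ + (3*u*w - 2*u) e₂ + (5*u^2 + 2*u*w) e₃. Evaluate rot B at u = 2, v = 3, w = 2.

(-6, -24, -266)

(∇×B)₁ = ∂B₃/∂v − ∂B₂/∂w = -3*u
(∇×B)₂ = ∂B₁/∂w − ∂B₃/∂u = -10*u - 2*w
(∇×B)₃ = ∂B₂/∂u − ∂B₁/∂v = -15*u*v^2 + 3*w - 2
∇×B = (-3*u, -10*u - 2*w, -15*u*v^2 + 3*w - 2)
At (2, 3, 2): (-6, -24, -266).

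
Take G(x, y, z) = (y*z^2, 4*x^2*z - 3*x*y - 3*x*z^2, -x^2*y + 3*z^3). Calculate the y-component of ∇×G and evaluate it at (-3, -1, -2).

10

(∇×G)_2 = ∂G₁/∂z − ∂G₃/∂x
= 2*y*z − (-2*x*y)
= 2*x*y + 2*y*z
At (-3, -1, -2): 10.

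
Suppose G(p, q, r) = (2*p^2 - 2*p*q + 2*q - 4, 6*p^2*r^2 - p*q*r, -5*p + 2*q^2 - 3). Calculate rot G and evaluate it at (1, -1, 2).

(-29, 5, 50)

(∇×G)₁ = ∂G₃/∂q − ∂G₂/∂r = -12*p^2*r + p*q + 4*q
(∇×G)₂ = ∂G₁/∂r − ∂G₃/∂p = 5
(∇×G)₃ = ∂G₂/∂p − ∂G₁/∂q = 12*p*r^2 + 2*p - q*r - 2
∇×G = (-12*p^2*r + p*q + 4*q, 5, 12*p*r^2 + 2*p - q*r - 2)
At (1, -1, 2): (-29, 5, 50).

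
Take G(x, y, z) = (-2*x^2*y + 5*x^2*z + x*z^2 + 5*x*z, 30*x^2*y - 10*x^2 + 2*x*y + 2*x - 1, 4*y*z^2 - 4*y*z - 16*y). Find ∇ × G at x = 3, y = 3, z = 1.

(∇×G)₁ = ∂G₃/∂y − ∂G₂/∂z = 4*z^2 - 4*z - 16
(∇×G)₂ = ∂G₁/∂z − ∂G₃/∂x = 5*x^2 + 2*x*z + 5*x
(∇×G)₃ = ∂G₂/∂x − ∂G₁/∂y = 2*x^2 + 60*x*y - 20*x + 2*y + 2
∇×G = (4*z^2 - 4*z - 16, 5*x^2 + 2*x*z + 5*x, 2*x^2 + 60*x*y - 20*x + 2*y + 2)
At (3, 3, 1): (-16, 66, 506).

(-16, 66, 506)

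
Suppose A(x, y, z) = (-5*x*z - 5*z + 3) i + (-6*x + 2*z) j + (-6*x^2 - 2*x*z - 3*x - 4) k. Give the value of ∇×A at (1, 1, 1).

(-2, 7, -6)

(∇×A)₁ = ∂A₃/∂y − ∂A₂/∂z = -2
(∇×A)₂ = ∂A₁/∂z − ∂A₃/∂x = 7*x + 2*z - 2
(∇×A)₃ = ∂A₂/∂x − ∂A₁/∂y = -6
∇×A = (-2, 7*x + 2*z - 2, -6)
At (1, 1, 1): (-2, 7, -6).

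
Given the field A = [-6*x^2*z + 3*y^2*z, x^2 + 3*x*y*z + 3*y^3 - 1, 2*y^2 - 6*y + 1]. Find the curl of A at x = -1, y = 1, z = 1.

(∇×A)₁ = ∂A₃/∂y − ∂A₂/∂z = -3*x*y + 4*y - 6
(∇×A)₂ = ∂A₁/∂z − ∂A₃/∂x = -6*x^2 + 3*y^2
(∇×A)₃ = ∂A₂/∂x − ∂A₁/∂y = 2*x - 3*y*z
∇×A = (-3*x*y + 4*y - 6, -6*x^2 + 3*y^2, 2*x - 3*y*z)
At (-1, 1, 1): (1, -3, -5).

(1, -3, -5)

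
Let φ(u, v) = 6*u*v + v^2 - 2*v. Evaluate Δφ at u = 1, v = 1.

2

∂²φ/∂u² = 0
∂²φ/∂v² = 2
∇²φ = 2
At (1, 1): 2.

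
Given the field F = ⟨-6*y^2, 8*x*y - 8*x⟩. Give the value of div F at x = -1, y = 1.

∂F₁/∂x = 0
∂F₂/∂y = 8*x
∇·F = 8*x
At (-1, 1): -8.

-8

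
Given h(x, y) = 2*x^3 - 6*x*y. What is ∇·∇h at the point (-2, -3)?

∂²h/∂x² = 12*x
∂²h/∂y² = 0
∇²h = 12*x
At (-2, -3): -24.

-24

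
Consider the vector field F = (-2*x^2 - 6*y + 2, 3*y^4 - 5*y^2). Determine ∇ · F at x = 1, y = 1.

∂F₁/∂x = -4*x
∂F₂/∂y = 12*y^3 - 10*y
∇·F = -4*x + 12*y^3 - 10*y
At (1, 1): -2.

-2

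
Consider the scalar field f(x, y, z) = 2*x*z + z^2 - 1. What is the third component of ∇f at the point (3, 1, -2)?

(∇f)_3 = ∂f/∂z = 2*x + 2*z
At (3, 1, -2): 2.

2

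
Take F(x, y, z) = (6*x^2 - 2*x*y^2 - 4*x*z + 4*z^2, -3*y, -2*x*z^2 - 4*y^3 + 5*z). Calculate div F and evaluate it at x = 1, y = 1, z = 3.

-12

∂F₁/∂x = 12*x - 2*y^2 - 4*z
∂F₂/∂y = -3
∂F₃/∂z = -4*x*z + 5
∇·F = -4*x*z + 12*x - 2*y^2 - 4*z + 2
At (1, 1, 3): -12.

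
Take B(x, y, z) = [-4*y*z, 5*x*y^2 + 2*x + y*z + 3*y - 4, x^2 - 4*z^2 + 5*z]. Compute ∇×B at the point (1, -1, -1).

(1, 2, 3)

(∇×B)₁ = ∂B₃/∂y − ∂B₂/∂z = -y
(∇×B)₂ = ∂B₁/∂z − ∂B₃/∂x = -2*x - 4*y
(∇×B)₃ = ∂B₂/∂x − ∂B₁/∂y = 5*y^2 + 4*z + 2
∇×B = (-y, -2*x - 4*y, 5*y^2 + 4*z + 2)
At (1, -1, -1): (1, 2, 3).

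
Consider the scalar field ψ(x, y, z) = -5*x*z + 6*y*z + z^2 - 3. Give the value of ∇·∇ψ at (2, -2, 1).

∂²ψ/∂x² = 0
∂²ψ/∂y² = 0
∂²ψ/∂z² = 2
∇²ψ = 2
At (2, -2, 1): 2.

2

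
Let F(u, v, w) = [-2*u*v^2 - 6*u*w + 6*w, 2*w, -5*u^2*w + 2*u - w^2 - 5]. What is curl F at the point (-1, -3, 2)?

(∇×F)₁ = ∂F₃/∂v − ∂F₂/∂w = -2
(∇×F)₂ = ∂F₁/∂w − ∂F₃/∂u = 10*u*w - 6*u + 4
(∇×F)₃ = ∂F₂/∂u − ∂F₁/∂v = 4*u*v
∇×F = (-2, 10*u*w - 6*u + 4, 4*u*v)
At (-1, -3, 2): (-2, -10, 12).

(-2, -10, 12)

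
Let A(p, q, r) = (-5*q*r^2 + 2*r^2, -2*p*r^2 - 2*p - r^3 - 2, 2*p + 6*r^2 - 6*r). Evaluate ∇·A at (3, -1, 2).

∂A₁/∂p = 0
∂A₂/∂q = 0
∂A₃/∂r = 12*r - 6
∇·A = 12*r - 6
At (3, -1, 2): 18.

18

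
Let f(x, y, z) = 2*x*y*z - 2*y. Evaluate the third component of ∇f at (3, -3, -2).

(∇f)_3 = ∂f/∂z = 2*x*y
At (3, -3, -2): -18.

-18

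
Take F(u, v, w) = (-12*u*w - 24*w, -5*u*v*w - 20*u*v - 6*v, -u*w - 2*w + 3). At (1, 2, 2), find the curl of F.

(∇×F)₁ = ∂F₃/∂v − ∂F₂/∂w = 5*u*v
(∇×F)₂ = ∂F₁/∂w − ∂F₃/∂u = -12*u + w - 24
(∇×F)₃ = ∂F₂/∂u − ∂F₁/∂v = -5*v*w - 20*v
∇×F = (5*u*v, -12*u + w - 24, -5*v*w - 20*v)
At (1, 2, 2): (10, -34, -60).

(10, -34, -60)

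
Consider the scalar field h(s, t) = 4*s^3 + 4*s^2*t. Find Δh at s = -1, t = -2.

-40

∂²h/∂s² = 8*(3*s + t)
∂²h/∂t² = 0
∇²h = 24*s + 8*t
At (-1, -2): -40.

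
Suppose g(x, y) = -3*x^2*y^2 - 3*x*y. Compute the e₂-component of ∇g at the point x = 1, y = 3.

-21

(∇g)_2 = ∂g/∂y = -6*x^2*y - 3*x
At (1, 3): -21.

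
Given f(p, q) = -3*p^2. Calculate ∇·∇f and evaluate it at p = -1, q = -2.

∂²f/∂p² = -6
∂²f/∂q² = 0
∇²f = -6
At (-1, -2): -6.

-6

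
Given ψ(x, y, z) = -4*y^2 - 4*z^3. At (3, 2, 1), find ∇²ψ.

∂²ψ/∂x² = 0
∂²ψ/∂y² = -8
∂²ψ/∂z² = -24*z
∇²ψ = -24*z - 8
At (3, 2, 1): -32.

-32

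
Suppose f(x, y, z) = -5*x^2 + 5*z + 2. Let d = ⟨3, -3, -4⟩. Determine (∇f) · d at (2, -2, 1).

-80

∂f/∂x = -10*x
∂f/∂y = 0
∂f/∂z = 5
∇f at (2, -2, 1) = (-20, 0, 5)
∇f · d = (-20)(3) + (0)(-3) + (5)(-4) = -80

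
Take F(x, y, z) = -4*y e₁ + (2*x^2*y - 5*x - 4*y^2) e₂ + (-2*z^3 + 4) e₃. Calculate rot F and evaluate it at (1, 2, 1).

(∇×F)₁ = ∂F₃/∂y − ∂F₂/∂z = 0
(∇×F)₂ = ∂F₁/∂z − ∂F₃/∂x = 0
(∇×F)₃ = ∂F₂/∂x − ∂F₁/∂y = 4*x*y - 1
∇×F = (0, 0, 4*x*y - 1)
At (1, 2, 1): (0, 0, 7).

(0, 0, 7)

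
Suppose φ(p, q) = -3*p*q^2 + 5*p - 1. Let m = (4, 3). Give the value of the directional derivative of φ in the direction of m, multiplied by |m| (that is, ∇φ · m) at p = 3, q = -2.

∂φ/∂p = -3*q^2 + 5
∂φ/∂q = -6*p*q
∇φ at (3, -2) = (-7, 36)
∇φ · m = (-7)(4) + (36)(3) = 80

80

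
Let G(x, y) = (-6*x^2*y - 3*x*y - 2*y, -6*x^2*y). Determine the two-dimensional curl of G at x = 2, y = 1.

8

∂G₂/∂x = -12*x*y
∂G₁/∂y = -6*x^2 - 3*x - 2
Scalar curl = 6*x^2 - 12*x*y + 3*x + 2
At (2, 1): 8.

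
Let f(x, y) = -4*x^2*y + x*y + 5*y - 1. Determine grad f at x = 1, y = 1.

(-7, 2)

∂f/∂x = -8*x*y + y
∂f/∂y = -4*x^2 + x + 5
∇f = (-8*x*y + y, -4*x^2 + x + 5)
At (1, 1): (-7, 2).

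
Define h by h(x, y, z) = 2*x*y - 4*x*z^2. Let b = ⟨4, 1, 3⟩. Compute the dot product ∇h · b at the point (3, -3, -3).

∂h/∂x = 2*y - 4*z^2
∂h/∂y = 2*x
∂h/∂z = -8*x*z
∇h at (3, -3, -3) = (-42, 6, 72)
∇h · b = (-42)(4) + (6)(1) + (72)(3) = 54

54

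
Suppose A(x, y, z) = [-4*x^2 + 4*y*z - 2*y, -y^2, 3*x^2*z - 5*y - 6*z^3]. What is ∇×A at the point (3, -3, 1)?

(-5, -30, -2)

(∇×A)₁ = ∂A₃/∂y − ∂A₂/∂z = -5
(∇×A)₂ = ∂A₁/∂z − ∂A₃/∂x = -6*x*z + 4*y
(∇×A)₃ = ∂A₂/∂x − ∂A₁/∂y = -4*z + 2
∇×A = (-5, -6*x*z + 4*y, -4*z + 2)
At (3, -3, 1): (-5, -30, -2).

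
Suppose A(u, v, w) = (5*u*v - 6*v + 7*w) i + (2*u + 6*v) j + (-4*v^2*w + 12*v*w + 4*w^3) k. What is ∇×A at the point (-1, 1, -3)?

(∇×A)₁ = ∂A₃/∂v − ∂A₂/∂w = -8*v*w + 12*w
(∇×A)₂ = ∂A₁/∂w − ∂A₃/∂u = 7
(∇×A)₃ = ∂A₂/∂u − ∂A₁/∂v = -5*u + 8
∇×A = (-8*v*w + 12*w, 7, -5*u + 8)
At (-1, 1, -3): (-12, 7, 13).

(-12, 7, 13)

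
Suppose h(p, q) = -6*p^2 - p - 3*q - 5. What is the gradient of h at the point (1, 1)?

∂h/∂p = -12*p - 1
∂h/∂q = -3
∇h = (-12*p - 1, -3)
At (1, 1): (-13, -3).

(-13, -3)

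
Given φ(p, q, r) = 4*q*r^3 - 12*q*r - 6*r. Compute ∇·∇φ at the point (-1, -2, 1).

∂²φ/∂p² = 0
∂²φ/∂q² = 0
∂²φ/∂r² = 24*q*r
∇²φ = 24*q*r
At (-1, -2, 1): -48.

-48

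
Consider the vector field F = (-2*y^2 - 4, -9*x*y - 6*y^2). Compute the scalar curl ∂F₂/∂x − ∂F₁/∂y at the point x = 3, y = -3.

15

∂F₂/∂x = -9*y
∂F₁/∂y = -4*y
Scalar curl = -5*y
At (3, -3): 15.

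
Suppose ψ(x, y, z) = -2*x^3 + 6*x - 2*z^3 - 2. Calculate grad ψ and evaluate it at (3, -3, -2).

∂ψ/∂x = -6*x^2 + 6
∂ψ/∂y = 0
∂ψ/∂z = -6*z^2
∇ψ = (-6*x^2 + 6, 0, -6*z^2)
At (3, -3, -2): (-48, 0, -24).

(-48, 0, -24)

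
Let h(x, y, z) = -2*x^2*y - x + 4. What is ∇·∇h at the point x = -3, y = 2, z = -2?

-8

∂²h/∂x² = -4*y
∂²h/∂y² = 0
∂²h/∂z² = 0
∇²h = -4*y
At (-3, 2, -2): -8.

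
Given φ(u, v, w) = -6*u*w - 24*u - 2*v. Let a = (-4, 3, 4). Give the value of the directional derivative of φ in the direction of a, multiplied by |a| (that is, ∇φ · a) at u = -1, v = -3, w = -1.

90

∂φ/∂u = -6*w - 24
∂φ/∂v = -2
∂φ/∂w = -6*u
∇φ at (-1, -3, -1) = (-18, -2, 6)
∇φ · a = (-18)(-4) + (-2)(3) + (6)(4) = 90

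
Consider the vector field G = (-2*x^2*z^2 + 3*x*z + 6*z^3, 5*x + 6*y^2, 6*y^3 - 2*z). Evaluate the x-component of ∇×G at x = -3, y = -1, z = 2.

(∇×G)_1 = ∂G₃/∂y − ∂G₂/∂z
= 18*y^2 − (0)
= 18*y^2
At (-3, -1, 2): 18.

18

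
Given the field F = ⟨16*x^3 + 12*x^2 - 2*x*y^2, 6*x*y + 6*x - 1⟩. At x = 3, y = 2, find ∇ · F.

514

∂F₁/∂x = 48*x^2 + 24*x - 2*y^2
∂F₂/∂y = 6*x
∇·F = 48*x^2 + 30*x - 2*y^2
At (3, 2): 514.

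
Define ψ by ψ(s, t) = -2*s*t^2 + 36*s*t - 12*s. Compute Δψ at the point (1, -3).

-4

∂²ψ/∂s² = 0
∂²ψ/∂t² = -4*s
∇²ψ = -4*s
At (1, -3): -4.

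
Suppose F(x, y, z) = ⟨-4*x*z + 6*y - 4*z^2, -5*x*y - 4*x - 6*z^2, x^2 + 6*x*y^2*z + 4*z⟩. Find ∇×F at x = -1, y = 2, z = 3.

(∇×F)₁ = ∂F₃/∂y − ∂F₂/∂z = 12*x*y*z + 12*z
(∇×F)₂ = ∂F₁/∂z − ∂F₃/∂x = -6*x - 6*y^2*z - 8*z
(∇×F)₃ = ∂F₂/∂x − ∂F₁/∂y = -5*y - 10
∇×F = (12*x*y*z + 12*z, -6*x - 6*y^2*z - 8*z, -5*y - 10)
At (-1, 2, 3): (-36, -90, -20).

(-36, -90, -20)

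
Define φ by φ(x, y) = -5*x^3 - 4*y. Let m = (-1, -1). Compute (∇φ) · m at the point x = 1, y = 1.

∂φ/∂x = -15*x^2
∂φ/∂y = -4
∇φ at (1, 1) = (-15, -4)
∇φ · m = (-15)(-1) + (-4)(-1) = 19

19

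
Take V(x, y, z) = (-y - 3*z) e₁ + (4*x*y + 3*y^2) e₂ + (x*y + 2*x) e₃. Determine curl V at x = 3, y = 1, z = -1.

(3, -6, 5)

(∇×V)₁ = ∂V₃/∂y − ∂V₂/∂z = x
(∇×V)₂ = ∂V₁/∂z − ∂V₃/∂x = -y - 5
(∇×V)₃ = ∂V₂/∂x − ∂V₁/∂y = 4*y + 1
∇×V = (x, -y - 5, 4*y + 1)
At (3, 1, -1): (3, -6, 5).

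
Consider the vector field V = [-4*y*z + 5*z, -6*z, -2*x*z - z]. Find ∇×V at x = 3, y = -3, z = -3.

(∇×V)₁ = ∂V₃/∂y − ∂V₂/∂z = 6
(∇×V)₂ = ∂V₁/∂z − ∂V₃/∂x = -4*y + 2*z + 5
(∇×V)₃ = ∂V₂/∂x − ∂V₁/∂y = 4*z
∇×V = (6, -4*y + 2*z + 5, 4*z)
At (3, -3, -3): (6, 11, -12).

(6, 11, -12)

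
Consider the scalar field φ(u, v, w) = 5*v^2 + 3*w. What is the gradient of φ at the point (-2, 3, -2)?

∂φ/∂u = 0
∂φ/∂v = 10*v
∂φ/∂w = 3
∇φ = (0, 10*v, 3)
At (-2, 3, -2): (0, 30, 3).

(0, 30, 3)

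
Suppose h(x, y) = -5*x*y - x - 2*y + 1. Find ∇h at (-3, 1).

(-6, 13)

∂h/∂x = -5*y - 1
∂h/∂y = -5*x - 2
∇h = (-5*y - 1, -5*x - 2)
At (-3, 1): (-6, 13).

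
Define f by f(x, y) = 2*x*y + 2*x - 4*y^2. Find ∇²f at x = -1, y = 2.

∂²f/∂x² = 0
∂²f/∂y² = -8
∇²f = -8
At (-1, 2): -8.

-8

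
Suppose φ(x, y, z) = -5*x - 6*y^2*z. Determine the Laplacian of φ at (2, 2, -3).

36

∂²φ/∂x² = 0
∂²φ/∂y² = -12*z
∂²φ/∂z² = 0
∇²φ = -12*z
At (2, 2, -3): 36.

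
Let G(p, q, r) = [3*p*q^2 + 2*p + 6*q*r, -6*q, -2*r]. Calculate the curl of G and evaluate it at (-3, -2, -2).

(0, -12, -24)

(∇×G)₁ = ∂G₃/∂q − ∂G₂/∂r = 0
(∇×G)₂ = ∂G₁/∂r − ∂G₃/∂p = 6*q
(∇×G)₃ = ∂G₂/∂p − ∂G₁/∂q = -6*p*q - 6*r
∇×G = (0, 6*q, -6*p*q - 6*r)
At (-3, -2, -2): (0, -12, -24).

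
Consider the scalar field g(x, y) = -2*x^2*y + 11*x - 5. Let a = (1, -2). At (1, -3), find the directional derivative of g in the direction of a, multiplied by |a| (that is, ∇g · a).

∂g/∂x = -4*x*y + 11
∂g/∂y = -2*x^2
∇g at (1, -3) = (23, -2)
∇g · a = (23)(1) + (-2)(-2) = 27

27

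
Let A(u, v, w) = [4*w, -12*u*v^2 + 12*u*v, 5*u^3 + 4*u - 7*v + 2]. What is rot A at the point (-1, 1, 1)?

(∇×A)₁ = ∂A₃/∂v − ∂A₂/∂w = -7
(∇×A)₂ = ∂A₁/∂w − ∂A₃/∂u = -15*u^2
(∇×A)₃ = ∂A₂/∂u − ∂A₁/∂v = -12*v^2 + 12*v
∇×A = (-7, -15*u^2, -12*v^2 + 12*v)
At (-1, 1, 1): (-7, -15, 0).

(-7, -15, 0)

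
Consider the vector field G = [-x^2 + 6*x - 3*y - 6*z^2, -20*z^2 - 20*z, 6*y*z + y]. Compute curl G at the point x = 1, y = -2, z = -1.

(∇×G)₁ = ∂G₃/∂y − ∂G₂/∂z = 46*z + 21
(∇×G)₂ = ∂G₁/∂z − ∂G₃/∂x = -12*z
(∇×G)₃ = ∂G₂/∂x − ∂G₁/∂y = 3
∇×G = (46*z + 21, -12*z, 3)
At (1, -2, -1): (-25, 12, 3).

(-25, 12, 3)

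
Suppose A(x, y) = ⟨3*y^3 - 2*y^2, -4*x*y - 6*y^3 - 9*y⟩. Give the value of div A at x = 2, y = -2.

∂A₁/∂x = 0
∂A₂/∂y = -4*x - 18*y^2 - 9
∇·A = -4*x - 18*y^2 - 9
At (2, -2): -89.

-89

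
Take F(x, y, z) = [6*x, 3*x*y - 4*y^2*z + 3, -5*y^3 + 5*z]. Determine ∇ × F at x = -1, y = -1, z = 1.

(-11, 0, -3)

(∇×F)₁ = ∂F₃/∂y − ∂F₂/∂z = -11*y^2
(∇×F)₂ = ∂F₁/∂z − ∂F₃/∂x = 0
(∇×F)₃ = ∂F₂/∂x − ∂F₁/∂y = 3*y
∇×F = (-11*y^2, 0, 3*y)
At (-1, -1, 1): (-11, 0, -3).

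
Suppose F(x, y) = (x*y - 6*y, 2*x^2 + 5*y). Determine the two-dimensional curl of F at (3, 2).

15

∂F₂/∂x = 4*x
∂F₁/∂y = x - 6
Scalar curl = 3*x + 6
At (3, 2): 15.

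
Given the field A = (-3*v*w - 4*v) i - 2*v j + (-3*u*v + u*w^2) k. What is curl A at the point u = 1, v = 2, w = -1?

(∇×A)₁ = ∂A₃/∂v − ∂A₂/∂w = -3*u
(∇×A)₂ = ∂A₁/∂w − ∂A₃/∂u = -w^2
(∇×A)₃ = ∂A₂/∂u − ∂A₁/∂v = 3*w + 4
∇×A = (-3*u, -w^2, 3*w + 4)
At (1, 2, -1): (-3, -1, 1).

(-3, -1, 1)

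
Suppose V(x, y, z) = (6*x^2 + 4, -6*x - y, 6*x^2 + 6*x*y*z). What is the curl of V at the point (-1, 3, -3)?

(18, 66, -6)

(∇×V)₁ = ∂V₃/∂y − ∂V₂/∂z = 6*x*z
(∇×V)₂ = ∂V₁/∂z − ∂V₃/∂x = -12*x - 6*y*z
(∇×V)₃ = ∂V₂/∂x − ∂V₁/∂y = -6
∇×V = (6*x*z, -12*x - 6*y*z, -6)
At (-1, 3, -3): (18, 66, -6).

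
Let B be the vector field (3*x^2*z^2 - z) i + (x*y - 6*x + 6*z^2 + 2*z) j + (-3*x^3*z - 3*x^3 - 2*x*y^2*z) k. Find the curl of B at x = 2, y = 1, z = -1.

(∇×B)₁ = ∂B₃/∂y − ∂B₂/∂z = -4*x*y*z - 12*z - 2
(∇×B)₂ = ∂B₁/∂z − ∂B₃/∂x = 15*x^2*z + 9*x^2 + 2*y^2*z - 1
(∇×B)₃ = ∂B₂/∂x − ∂B₁/∂y = y - 6
∇×B = (-4*x*y*z - 12*z - 2, 15*x^2*z + 9*x^2 + 2*y^2*z - 1, y - 6)
At (2, 1, -1): (18, -27, -5).

(18, -27, -5)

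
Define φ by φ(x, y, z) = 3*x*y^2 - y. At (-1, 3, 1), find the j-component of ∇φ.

(∇φ)_2 = ∂φ/∂y = 6*x*y - 1
At (-1, 3, 1): -19.

-19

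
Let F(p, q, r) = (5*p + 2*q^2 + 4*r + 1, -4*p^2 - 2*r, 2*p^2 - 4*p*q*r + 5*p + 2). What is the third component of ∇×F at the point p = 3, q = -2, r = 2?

(∇×F)_3 = ∂F₂/∂p − ∂F₁/∂q
= -8*p − (4*q)
= -8*p - 4*q
At (3, -2, 2): -16.

-16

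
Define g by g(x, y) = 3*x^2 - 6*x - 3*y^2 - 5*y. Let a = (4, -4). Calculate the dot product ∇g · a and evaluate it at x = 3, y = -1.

44

∂g/∂x = 6*x - 6
∂g/∂y = -6*y - 5
∇g at (3, -1) = (12, 1)
∇g · a = (12)(4) + (1)(-4) = 44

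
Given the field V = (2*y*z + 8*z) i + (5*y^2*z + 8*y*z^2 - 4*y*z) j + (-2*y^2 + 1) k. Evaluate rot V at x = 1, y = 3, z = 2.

(-141, 14, -4)

(∇×V)₁ = ∂V₃/∂y − ∂V₂/∂z = -5*y^2 - 16*y*z
(∇×V)₂ = ∂V₁/∂z − ∂V₃/∂x = 2*y + 8
(∇×V)₃ = ∂V₂/∂x − ∂V₁/∂y = -2*z
∇×V = (-5*y^2 - 16*y*z, 2*y + 8, -2*z)
At (1, 3, 2): (-141, 14, -4).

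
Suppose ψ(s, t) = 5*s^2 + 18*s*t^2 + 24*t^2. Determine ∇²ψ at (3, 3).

∂²ψ/∂s² = 10
∂²ψ/∂t² = 12*(3*s + 4)
∇²ψ = 36*s + 58
At (3, 3): 166.

166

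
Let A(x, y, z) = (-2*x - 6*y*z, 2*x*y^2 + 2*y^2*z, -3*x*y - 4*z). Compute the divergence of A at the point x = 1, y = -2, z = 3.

-38

∂A₁/∂x = -2
∂A₂/∂y = 4*x*y + 4*y*z
∂A₃/∂z = -4
∇·A = 4*x*y + 4*y*z - 6
At (1, -2, 3): -38.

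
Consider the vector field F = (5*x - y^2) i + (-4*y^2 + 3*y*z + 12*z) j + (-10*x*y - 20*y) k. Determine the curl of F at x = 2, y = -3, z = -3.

(∇×F)₁ = ∂F₃/∂y − ∂F₂/∂z = -10*x - 3*y - 32
(∇×F)₂ = ∂F₁/∂z − ∂F₃/∂x = 10*y
(∇×F)₃ = ∂F₂/∂x − ∂F₁/∂y = 2*y
∇×F = (-10*x - 3*y - 32, 10*y, 2*y)
At (2, -3, -3): (-43, -30, -6).

(-43, -30, -6)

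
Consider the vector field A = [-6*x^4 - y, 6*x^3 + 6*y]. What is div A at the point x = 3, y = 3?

∂A₁/∂x = -24*x^3
∂A₂/∂y = 6
∇·A = -24*x^3 + 6
At (3, 3): -642.

-642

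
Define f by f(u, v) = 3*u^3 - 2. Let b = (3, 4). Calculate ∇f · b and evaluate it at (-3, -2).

∂f/∂u = 9*u^2
∂f/∂v = 0
∇f at (-3, -2) = (81, 0)
∇f · b = (81)(3) + (0)(4) = 243

243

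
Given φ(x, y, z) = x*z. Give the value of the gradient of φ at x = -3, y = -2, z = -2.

(-2, 0, -3)

∂φ/∂x = z
∂φ/∂y = 0
∂φ/∂z = x
∇φ = (z, 0, x)
At (-3, -2, -2): (-2, 0, -3).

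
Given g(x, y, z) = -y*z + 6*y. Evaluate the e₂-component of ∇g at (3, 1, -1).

(∇g)_2 = ∂g/∂y = -z + 6
At (3, 1, -1): 7.

7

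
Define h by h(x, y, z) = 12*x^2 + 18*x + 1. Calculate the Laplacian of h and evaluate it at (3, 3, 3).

∂²h/∂x² = 24
∂²h/∂y² = 0
∂²h/∂z² = 0
∇²h = 24
At (3, 3, 3): 24.

24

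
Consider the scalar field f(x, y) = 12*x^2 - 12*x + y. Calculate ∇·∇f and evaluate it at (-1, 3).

24

∂²f/∂x² = 24
∂²f/∂y² = 0
∇²f = 24
At (-1, 3): 24.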